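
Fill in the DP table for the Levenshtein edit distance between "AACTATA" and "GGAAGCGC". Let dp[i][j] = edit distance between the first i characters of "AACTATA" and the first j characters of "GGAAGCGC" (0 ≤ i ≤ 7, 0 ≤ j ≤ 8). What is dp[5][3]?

   ''  G  G  A  A  G  C  G  C
''  0  1  2  3  4  5  6  7  8
 A  1  1  2  2  3  4  5  6  7
 A  2  2  2  2  2  3  4  5  6
 C  3  3  3  3  3  3  3  4  5
 T  4  4  4  4  4  4  4  4  5
 A  5  5  5  4  4  5  5  5  5
 T  6  6  6  5  5  5  6  6  6
 A  7  7  7  6  5  6  6  7  7

4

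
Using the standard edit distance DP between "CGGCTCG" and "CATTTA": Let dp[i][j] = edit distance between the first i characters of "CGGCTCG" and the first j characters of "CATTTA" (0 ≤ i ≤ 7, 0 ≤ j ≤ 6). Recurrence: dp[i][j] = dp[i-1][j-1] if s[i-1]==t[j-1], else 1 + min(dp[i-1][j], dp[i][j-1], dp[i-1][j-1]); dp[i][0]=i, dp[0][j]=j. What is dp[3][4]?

   ''  C  A  T  T  T  A
''  0  1  2  3  4  5  6
 C  1  0  1  2  3  4  5
 G  2  1  1  2  3  4  5
 G  3  2  2  2  3  4  5
 C  4  3  3  3  3  4  5
 T  5  4  4  3  3  3  4
 C  6  5  5  4  4  4  4
 G  7  6  6  5  5  5  5

3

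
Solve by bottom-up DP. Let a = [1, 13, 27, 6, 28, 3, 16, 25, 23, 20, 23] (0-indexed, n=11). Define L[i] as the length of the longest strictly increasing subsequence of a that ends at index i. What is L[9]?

   i    0    1    2    3    4    5    6    7    8    9   10
a[i]    1   13   27    6   28    3   16   25   23   20   23
L[i]    1    2    3    2    4    2    3    4    4    4    5

4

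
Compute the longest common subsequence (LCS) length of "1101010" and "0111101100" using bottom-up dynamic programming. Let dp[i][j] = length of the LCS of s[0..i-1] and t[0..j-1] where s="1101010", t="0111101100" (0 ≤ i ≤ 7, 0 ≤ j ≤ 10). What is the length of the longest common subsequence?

   ''  0  1  1  1  1  0  1  1  0  0
''  0  0  0  0  0  0  0  0  0  0  0
 1  0  0  1  1  1  1  1  1  1  1  1
 1  0  0  1  2  2  2  2  2  2  2  2
 0  0  1  1  2  2  2  3  3  3  3  3
 1  0  1  2  2  3  3  3  4  4  4  4
 0  0  1  2  2  3  3  4  4  4  5  5
 1  0  1  2  3  3  4  4  5  5  5  5
 0  0  1  2  3  3  4  5  5  5  6  6

6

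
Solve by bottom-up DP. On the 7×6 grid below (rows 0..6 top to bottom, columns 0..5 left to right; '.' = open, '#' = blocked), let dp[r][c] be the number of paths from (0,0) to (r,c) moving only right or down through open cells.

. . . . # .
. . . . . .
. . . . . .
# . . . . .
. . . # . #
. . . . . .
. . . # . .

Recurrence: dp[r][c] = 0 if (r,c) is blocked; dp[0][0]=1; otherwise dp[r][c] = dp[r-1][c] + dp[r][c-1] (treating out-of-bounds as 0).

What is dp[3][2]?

r\c   0   1   2   3   4   5
  0   1   1   1   1   0   0
  1   1   2   3   4   4   4
  2   1   3   6  10  14  18
  3   0   3   9  19  33  51
  4   0   3  12   0  33   0
  5   0   3  15  15  48  48
  6   0   3  18   0  48  96

9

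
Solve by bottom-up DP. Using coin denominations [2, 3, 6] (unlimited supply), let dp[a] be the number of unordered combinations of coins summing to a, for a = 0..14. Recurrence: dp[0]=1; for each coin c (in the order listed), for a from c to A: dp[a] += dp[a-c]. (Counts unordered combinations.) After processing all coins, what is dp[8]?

3

after  coin     0     1     2     3     4     5     6     7     8     9    10    11    12    13    14
          2     1     0     1     0     1     0     1     0     1     0     1     0     1     0     1
          3     1     0     1     1     1     1     2     1     2     2     2     2     3     2     3
          6     1     0     1     1     1     1     3     1     3     3     3     3     6     3     6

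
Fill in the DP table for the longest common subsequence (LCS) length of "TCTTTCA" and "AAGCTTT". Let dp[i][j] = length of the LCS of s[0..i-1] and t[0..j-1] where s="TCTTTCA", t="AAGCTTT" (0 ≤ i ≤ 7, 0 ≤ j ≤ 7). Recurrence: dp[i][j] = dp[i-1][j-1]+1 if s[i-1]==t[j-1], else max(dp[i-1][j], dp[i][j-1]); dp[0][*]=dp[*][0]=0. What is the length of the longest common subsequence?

   ''  A  A  G  C  T  T  T
''  0  0  0  0  0  0  0  0
 T  0  0  0  0  0  1  1  1
 C  0  0  0  0  1  1  1  1
 T  0  0  0  0  1  2  2  2
 T  0  0  0  0  1  2  3  3
 T  0  0  0  0  1  2  3  4
 C  0  0  0  0  1  2  3  4
 A  0  1  1  1  1  2  3  4

4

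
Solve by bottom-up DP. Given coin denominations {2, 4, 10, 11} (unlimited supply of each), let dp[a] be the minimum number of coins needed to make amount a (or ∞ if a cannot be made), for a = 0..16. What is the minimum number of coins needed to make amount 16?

3

 a  0  1  2  3  4  5  6  7  8  9 10 11 12 13 14 15 16
dp  0  -  1  -  1  -  2  -  2  -  1  1  2  2  2  2  3
(- denotes ∞ / unreachable)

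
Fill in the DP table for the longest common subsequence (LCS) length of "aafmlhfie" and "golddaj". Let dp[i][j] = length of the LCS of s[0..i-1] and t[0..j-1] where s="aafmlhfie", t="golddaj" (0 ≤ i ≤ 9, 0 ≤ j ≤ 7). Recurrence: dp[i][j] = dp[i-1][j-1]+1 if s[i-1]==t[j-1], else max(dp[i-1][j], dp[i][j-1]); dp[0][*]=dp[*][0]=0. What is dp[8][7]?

   ''  g  o  l  d  d  a  j
''  0  0  0  0  0  0  0  0
 a  0  0  0  0  0  0  1  1
 a  0  0  0  0  0  0  1  1
 f  0  0  0  0  0  0  1  1
 m  0  0  0  0  0  0  1  1
 l  0  0  0  1  1  1  1  1
 h  0  0  0  1  1  1  1  1
 f  0  0  0  1  1  1  1  1
 i  0  0  0  1  1  1  1  1
 e  0  0  0  1  1  1  1  1

1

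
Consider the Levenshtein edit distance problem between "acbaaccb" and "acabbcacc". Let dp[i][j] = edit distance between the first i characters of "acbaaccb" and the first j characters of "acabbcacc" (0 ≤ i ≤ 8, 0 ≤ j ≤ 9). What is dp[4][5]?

2

   ''  a  c  a  b  b  c  a  c  c
''  0  1  2  3  4  5  6  7  8  9
 a  1  0  1  2  3  4  5  6  7  8
 c  2  1  0  1  2  3  4  5  6  7
 b  3  2  1  1  1  2  3  4  5  6
 a  4  3  2  1  2  2  3  3  4  5
 a  5  4  3  2  2  3  3  3  4  5
 c  6  5  4  3  3  3  3  4  3  4
 c  7  6  5  4  4  4  3  4  4  3
 b  8  7  6  5  4  4  4  4  5  4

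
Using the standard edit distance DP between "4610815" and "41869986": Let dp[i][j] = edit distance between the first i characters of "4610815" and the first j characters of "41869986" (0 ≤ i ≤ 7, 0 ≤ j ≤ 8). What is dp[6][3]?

   ''  4  1  8  6  9  9  8  6
''  0  1  2  3  4  5  6  7  8
 4  1  0  1  2  3  4  5  6  7
 6  2  1  1  2  2  3  4  5  6
 1  3  2  1  2  3  3  4  5  6
 0  4  3  2  2  3  4  4  5  6
 8  5  4  3  2  3  4  5  4  5
 1  6  5  4  3  3  4  5  5  5
 5  7  6  5  4  4  4  5  6  6

3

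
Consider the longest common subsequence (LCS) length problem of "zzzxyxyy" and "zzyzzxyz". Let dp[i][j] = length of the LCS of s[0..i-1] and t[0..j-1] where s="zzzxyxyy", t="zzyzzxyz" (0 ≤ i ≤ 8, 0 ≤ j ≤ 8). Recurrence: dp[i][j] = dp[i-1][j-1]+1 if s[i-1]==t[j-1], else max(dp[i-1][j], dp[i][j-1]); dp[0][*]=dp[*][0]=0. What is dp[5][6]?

4

   ''  z  z  y  z  z  x  y  z
''  0  0  0  0  0  0  0  0  0
 z  0  1  1  1  1  1  1  1  1
 z  0  1  2  2  2  2  2  2  2
 z  0  1  2  2  3  3  3  3  3
 x  0  1  2  2  3  3  4  4  4
 y  0  1  2  3  3  3  4  5  5
 x  0  1  2  3  3  3  4  5  5
 y  0  1  2  3  3  3  4  5  5
 y  0  1  2  3  3  3  4  5  5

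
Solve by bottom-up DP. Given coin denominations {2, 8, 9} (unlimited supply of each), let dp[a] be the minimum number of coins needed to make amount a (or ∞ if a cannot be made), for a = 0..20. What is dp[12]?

 a  0  1  2  3  4  5  6  7  8  9 10 11 12 13 14 15 16 17 18 19 20
dp  0  -  1  -  2  -  3  -  1  1  2  2  3  3  4  4  2  2  2  3  3
(- denotes ∞ / unreachable)

3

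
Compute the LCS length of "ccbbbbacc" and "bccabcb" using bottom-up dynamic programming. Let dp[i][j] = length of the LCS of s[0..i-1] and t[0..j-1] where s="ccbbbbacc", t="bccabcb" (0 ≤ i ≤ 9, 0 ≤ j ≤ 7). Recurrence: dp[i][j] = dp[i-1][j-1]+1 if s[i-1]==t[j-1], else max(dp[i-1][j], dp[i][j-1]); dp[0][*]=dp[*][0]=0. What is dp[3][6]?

   ''  b  c  c  a  b  c  b
''  0  0  0  0  0  0  0  0
 c  0  0  1  1  1  1  1  1
 c  0  0  1  2  2  2  2  2
 b  0  1  1  2  2  3  3  3
 b  0  1  1  2  2  3  3  4
 b  0  1  1  2  2  3  3  4
 b  0  1  1  2  2  3  3  4
 a  0  1  1  2  3  3  3  4
 c  0  1  2  2  3  3  4  4
 c  0  1  2  3  3  3  4  4

3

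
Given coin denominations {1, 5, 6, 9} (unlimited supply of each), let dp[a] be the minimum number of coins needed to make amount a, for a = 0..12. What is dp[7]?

 a  0  1  2  3  4  5  6  7  8  9 10 11 12
dp  0  1  2  3  4  1  1  2  3  1  2  2  2

2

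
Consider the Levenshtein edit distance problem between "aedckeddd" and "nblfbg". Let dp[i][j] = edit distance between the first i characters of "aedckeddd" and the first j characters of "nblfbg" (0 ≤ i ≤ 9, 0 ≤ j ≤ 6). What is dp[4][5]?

5

   ''  n  b  l  f  b  g
''  0  1  2  3  4  5  6
 a  1  1  2  3  4  5  6
 e  2  2  2  3  4  5  6
 d  3  3  3  3  4  5  6
 c  4  4  4  4  4  5  6
 k  5  5  5  5  5  5  6
 e  6  6  6  6  6  6  6
 d  7  7  7  7  7  7  7
 d  8  8  8  8  8  8  8
 d  9  9  9  9  9  9  9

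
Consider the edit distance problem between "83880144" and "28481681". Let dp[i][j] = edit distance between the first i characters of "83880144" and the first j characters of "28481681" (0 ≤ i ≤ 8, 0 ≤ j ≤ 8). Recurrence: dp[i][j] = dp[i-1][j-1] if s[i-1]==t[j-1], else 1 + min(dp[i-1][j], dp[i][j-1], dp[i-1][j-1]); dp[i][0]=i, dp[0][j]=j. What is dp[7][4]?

6

   ''  2  8  4  8  1  6  8  1
''  0  1  2  3  4  5  6  7  8
 8  1  1  1  2  3  4  5  6  7
 3  2  2  2  2  3  4  5  6  7
 8  3  3  2  3  2  3  4  5  6
 8  4  4  3  3  3  3  4  4  5
 0  5  5  4  4  4  4  4  5  5
 1  6  6  5  5  5  4  5  5  5
 4  7  7  6  5  6  5  5  6  6
 4  8  8  7  6  6  6  6  6  7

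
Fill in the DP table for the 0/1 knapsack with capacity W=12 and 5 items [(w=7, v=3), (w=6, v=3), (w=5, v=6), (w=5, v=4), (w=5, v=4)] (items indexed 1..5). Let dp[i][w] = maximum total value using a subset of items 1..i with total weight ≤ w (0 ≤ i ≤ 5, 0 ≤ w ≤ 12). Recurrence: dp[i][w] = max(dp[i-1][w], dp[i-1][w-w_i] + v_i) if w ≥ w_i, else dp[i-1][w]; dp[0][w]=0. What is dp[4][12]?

i\w   0   1   2   3   4   5   6   7   8   9  10  11  12
  0   0   0   0   0   0   0   0   0   0   0   0   0   0
  1   0   0   0   0   0   0   0   3   3   3   3   3   3
  2   0   0   0   0   0   0   3   3   3   3   3   3   3
  3   0   0   0   0   0   6   6   6   6   6   6   9   9
  4   0   0   0   0   0   6   6   6   6   6  10  10  10
  5   0   0   0   0   0   6   6   6   6   6  10  10  10

10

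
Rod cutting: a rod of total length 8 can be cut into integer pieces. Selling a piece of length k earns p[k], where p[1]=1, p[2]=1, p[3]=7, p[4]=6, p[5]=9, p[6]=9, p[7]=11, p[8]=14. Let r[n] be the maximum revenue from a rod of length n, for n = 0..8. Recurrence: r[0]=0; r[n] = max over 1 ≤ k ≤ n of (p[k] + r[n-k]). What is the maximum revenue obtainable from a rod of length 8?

   n    0    1    2    3    4    5    6    7    8
r[n]    0    1    2    7    8    9   14   15   16

16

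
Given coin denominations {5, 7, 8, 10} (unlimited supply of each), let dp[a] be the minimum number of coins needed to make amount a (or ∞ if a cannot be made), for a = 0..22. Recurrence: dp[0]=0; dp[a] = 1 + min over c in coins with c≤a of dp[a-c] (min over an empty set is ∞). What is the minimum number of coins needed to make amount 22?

3

 a  0  1  2  3  4  5  6  7  8  9 10 11 12 13 14 15 16 17 18 19 20 21 22
dp  0  -  -  -  -  1  -  1  1  -  1  -  2  2  2  2  2  2  2  3  2  3  3
(- denotes ∞ / unreachable)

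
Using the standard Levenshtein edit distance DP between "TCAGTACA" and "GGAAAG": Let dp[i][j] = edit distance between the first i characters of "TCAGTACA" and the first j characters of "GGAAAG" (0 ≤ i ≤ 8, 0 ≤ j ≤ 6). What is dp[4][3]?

   ''  G  G  A  A  A  G
''  0  1  2  3  4  5  6
 T  1  1  2  3  4  5  6
 C  2  2  2  3  4  5  6
 A  3  3  3  2  3  4  5
 G  4  3  3  3  3  4  4
 T  5  4  4  4  4  4  5
 A  6  5  5  4  4  4  5
 C  7  6  6  5  5  5  5
 A  8  7  7  6  5  5  6

3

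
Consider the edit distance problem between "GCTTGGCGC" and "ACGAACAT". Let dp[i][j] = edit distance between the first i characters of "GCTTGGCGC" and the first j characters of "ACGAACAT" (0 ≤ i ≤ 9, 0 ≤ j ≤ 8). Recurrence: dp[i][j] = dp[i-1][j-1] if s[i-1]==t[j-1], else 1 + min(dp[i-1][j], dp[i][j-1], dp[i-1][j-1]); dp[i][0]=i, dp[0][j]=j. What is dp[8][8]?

   ''  A  C  G  A  A  C  A  T
''  0  1  2  3  4  5  6  7  8
 G  1  1  2  2  3  4  5  6  7
 C  2  2  1  2  3  4  4  5  6
 T  3  3  2  2  3  4  5  5  5
 T  4  4  3  3  3  4  5  6  5
 G  5  5  4  3  4  4  5  6  6
 G  6  6  5  4  4  5  5  6  7
 C  7  7  6  5  5  5  5  6  7
 G  8  8  7  6  6  6  6  6  7
 C  9  9  8  7  7  7  6  7  7

7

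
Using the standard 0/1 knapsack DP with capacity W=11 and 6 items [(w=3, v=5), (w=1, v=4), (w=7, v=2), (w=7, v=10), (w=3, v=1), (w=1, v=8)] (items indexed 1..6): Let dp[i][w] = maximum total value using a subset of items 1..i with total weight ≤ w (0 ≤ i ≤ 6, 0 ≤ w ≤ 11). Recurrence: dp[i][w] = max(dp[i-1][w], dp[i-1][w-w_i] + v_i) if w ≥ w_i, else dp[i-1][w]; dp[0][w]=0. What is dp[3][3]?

i\w   0   1   2   3   4   5   6   7   8   9  10  11
  0   0   0   0   0   0   0   0   0   0   0   0   0
  1   0   0   0   5   5   5   5   5   5   5   5   5
  2   0   4   4   5   9   9   9   9   9   9   9   9
  3   0   4   4   5   9   9   9   9   9   9   9  11
  4   0   4   4   5   9   9   9  10  14  14  15  19
  5   0   4   4   5   9   9   9  10  14  14  15  19
  6   0   8  12  12  13  17  17  17  18  22  22  23

5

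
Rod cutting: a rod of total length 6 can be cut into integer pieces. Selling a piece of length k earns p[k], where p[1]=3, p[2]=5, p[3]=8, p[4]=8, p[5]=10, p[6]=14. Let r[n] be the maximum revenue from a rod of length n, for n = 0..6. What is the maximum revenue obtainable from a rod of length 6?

   n    0    1    2    3    4    5    6
r[n]    0    3    6    9   12   15   18

18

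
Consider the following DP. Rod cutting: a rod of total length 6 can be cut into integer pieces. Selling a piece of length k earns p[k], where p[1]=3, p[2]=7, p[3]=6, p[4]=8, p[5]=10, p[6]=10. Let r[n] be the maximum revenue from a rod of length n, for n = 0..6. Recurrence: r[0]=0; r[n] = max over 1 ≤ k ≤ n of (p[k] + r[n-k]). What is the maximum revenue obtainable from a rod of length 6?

21

   n    0    1    2    3    4    5    6
r[n]    0    3    7   10   14   17   21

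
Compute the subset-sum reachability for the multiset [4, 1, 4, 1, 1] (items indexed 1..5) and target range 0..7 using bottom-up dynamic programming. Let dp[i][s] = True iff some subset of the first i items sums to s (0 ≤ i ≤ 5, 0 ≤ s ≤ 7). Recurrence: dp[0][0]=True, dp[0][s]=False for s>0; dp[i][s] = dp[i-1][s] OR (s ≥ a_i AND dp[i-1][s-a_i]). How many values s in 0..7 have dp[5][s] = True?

8

i\s   0   1   2   3   4   5   6   7
  0   T   F   F   F   F   F   F   F
  1   T   F   F   F   T   F   F   F
  2   T   T   F   F   T   T   F   F
  3   T   T   F   F   T   T   F   F
  4   T   T   T   F   T   T   T   F
  5   T   T   T   T   T   T   T   T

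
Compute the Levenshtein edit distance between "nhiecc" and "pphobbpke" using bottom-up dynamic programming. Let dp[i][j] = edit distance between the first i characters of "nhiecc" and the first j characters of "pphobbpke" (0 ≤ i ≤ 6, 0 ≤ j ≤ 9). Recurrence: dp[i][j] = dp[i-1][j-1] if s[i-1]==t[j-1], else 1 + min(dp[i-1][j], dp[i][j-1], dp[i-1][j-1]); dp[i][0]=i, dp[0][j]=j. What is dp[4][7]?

   ''  p  p  h  o  b  b  p  k  e
''  0  1  2  3  4  5  6  7  8  9
 n  1  1  2  3  4  5  6  7  8  9
 h  2  2  2  2  3  4  5  6  7  8
 i  3  3  3  3  3  4  5  6  7  8
 e  4  4  4  4  4  4  5  6  7  7
 c  5  5  5  5  5  5  5  6  7  8
 c  6  6  6  6  6  6  6  6  7  8

6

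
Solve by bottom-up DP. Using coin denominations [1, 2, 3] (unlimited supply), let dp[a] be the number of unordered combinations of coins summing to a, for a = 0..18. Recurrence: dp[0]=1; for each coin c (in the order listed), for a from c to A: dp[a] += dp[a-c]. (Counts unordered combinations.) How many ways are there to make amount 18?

after  coin     0     1     2     3     4     5     6     7     8     9    10    11    12    13    14    15    16    17    18
          1     1     1     1     1     1     1     1     1     1     1     1     1     1     1     1     1     1     1     1
          2     1     1     2     2     3     3     4     4     5     5     6     6     7     7     8     8     9     9    10
          3     1     1     2     3     4     5     7     8    10    12    14    16    19    21    24    27    30    33    37

37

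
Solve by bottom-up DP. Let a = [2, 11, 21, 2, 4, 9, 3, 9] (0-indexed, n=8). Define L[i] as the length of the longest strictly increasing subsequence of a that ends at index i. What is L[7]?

   i    0    1    2    3    4    5    6    7
a[i]    2   11   21    2    4    9    3    9
L[i]    1    2    3    1    2    3    2    3

3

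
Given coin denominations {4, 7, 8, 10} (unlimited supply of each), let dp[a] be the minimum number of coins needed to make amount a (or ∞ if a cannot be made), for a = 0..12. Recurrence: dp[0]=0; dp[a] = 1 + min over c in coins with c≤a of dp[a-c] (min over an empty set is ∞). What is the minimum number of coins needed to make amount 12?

 a  0  1  2  3  4  5  6  7  8  9 10 11 12
dp  0  -  -  -  1  -  -  1  1  -  1  2  2
(- denotes ∞ / unreachable)

2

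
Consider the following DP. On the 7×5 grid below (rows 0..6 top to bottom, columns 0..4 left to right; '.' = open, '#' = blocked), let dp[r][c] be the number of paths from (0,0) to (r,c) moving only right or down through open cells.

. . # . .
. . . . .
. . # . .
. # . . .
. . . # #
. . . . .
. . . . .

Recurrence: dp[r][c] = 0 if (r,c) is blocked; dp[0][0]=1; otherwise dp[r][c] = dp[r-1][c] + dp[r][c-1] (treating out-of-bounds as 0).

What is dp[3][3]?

r\c   0   1   2   3   4
  0   1   1   0   0   0
  1   1   2   2   2   2
  2   1   3   0   2   4
  3   1   0   0   2   6
  4   1   1   1   0   0
  5   1   2   3   3   3
  6   1   3   6   9  12

2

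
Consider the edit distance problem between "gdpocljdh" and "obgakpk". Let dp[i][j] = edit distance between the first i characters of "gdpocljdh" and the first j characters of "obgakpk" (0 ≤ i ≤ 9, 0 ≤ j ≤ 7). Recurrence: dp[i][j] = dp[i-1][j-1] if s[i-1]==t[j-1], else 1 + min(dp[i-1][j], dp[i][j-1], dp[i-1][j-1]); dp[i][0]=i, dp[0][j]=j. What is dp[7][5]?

   ''  o  b  g  a  k  p  k
''  0  1  2  3  4  5  6  7
 g  1  1  2  2  3  4  5  6
 d  2  2  2  3  3  4  5  6
 p  3  3  3  3  4  4  4  5
 o  4  3  4  4  4  5  5  5
 c  5  4  4  5  5  5  6  6
 l  6  5  5  5  6  6  6  7
 j  7  6  6  6  6  7  7  7
 d  8  7  7  7  7  7  8  8
 h  9  8  8  8  8  8  8  9

7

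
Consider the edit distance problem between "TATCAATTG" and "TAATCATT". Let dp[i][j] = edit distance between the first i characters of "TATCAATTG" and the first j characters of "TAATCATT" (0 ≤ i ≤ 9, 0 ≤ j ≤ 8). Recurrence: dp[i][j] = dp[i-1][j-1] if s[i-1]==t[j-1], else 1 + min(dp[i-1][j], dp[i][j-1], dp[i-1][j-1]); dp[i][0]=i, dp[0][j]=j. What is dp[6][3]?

3

   ''  T  A  A  T  C  A  T  T
''  0  1  2  3  4  5  6  7  8
 T  1  0  1  2  3  4  5  6  7
 A  2  1  0  1  2  3  4  5  6
 T  3  2  1  1  1  2  3  4  5
 C  4  3  2  2  2  1  2  3  4
 A  5  4  3  2  3  2  1  2  3
 A  6  5  4  3  3  3  2  2  3
 T  7  6  5  4  3  4  3  2  2
 T  8  7  6  5  4  4  4  3  2
 G  9  8  7  6  5  5  5  4  3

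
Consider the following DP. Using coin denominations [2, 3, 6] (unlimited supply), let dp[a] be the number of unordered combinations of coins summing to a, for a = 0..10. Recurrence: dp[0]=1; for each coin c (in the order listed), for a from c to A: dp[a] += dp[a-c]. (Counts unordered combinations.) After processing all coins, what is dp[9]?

after  coin     0     1     2     3     4     5     6     7     8     9    10
          2     1     0     1     0     1     0     1     0     1     0     1
          3     1     0     1     1     1     1     2     1     2     2     2
          6     1     0     1     1     1     1     3     1     3     3     3

3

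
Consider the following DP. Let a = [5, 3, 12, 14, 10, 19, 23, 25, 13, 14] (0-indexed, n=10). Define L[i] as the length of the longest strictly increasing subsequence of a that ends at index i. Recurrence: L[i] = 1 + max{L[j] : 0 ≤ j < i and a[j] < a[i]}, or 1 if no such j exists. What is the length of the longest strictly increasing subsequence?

   i    0    1    2    3    4    5    6    7    8    9
a[i]    5    3   12   14   10   19   23   25   13   14
L[i]    1    1    2    3    2    4    5    6    3    4

6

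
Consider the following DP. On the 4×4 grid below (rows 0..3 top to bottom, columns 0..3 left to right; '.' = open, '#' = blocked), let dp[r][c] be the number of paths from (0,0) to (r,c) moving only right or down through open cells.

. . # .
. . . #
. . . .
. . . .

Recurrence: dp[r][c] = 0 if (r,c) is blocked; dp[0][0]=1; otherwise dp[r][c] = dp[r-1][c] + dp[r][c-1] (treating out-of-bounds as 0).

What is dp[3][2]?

r\c   0   1   2   3
  0   1   1   0   0
  1   1   2   2   0
  2   1   3   5   5
  3   1   4   9  14

9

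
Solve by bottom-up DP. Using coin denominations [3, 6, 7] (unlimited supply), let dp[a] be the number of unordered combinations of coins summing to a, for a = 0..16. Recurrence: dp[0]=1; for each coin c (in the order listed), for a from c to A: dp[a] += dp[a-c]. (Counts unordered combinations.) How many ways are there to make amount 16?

2

after  coin     0     1     2     3     4     5     6     7     8     9    10    11    12    13    14    15    16
          3     1     0     0     1     0     0     1     0     0     1     0     0     1     0     0     1     0
          6     1     0     0     1     0     0     2     0     0     2     0     0     3     0     0     3     0
          7     1     0     0     1     0     0     2     1     0     2     1     0     3     2     1     3     2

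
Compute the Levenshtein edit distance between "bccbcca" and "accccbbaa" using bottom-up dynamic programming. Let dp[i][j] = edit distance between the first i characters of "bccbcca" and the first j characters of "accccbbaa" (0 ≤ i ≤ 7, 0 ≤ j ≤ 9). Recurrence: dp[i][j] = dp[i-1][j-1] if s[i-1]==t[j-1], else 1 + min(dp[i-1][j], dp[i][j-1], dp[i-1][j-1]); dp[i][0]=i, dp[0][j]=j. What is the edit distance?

   ''  a  c  c  c  c  b  b  a  a
''  0  1  2  3  4  5  6  7  8  9
 b  1  1  2  3  4  5  5  6  7  8
 c  2  2  1  2  3  4  5  6  7  8
 c  3  3  2  1  2  3  4  5  6  7
 b  4  4  3  2  2  3  3  4  5  6
 c  5  5  4  3  2  2  3  4  5  6
 c  6  6  5  4  3  2  3  4  5  6
 a  7  6  6  5  4  3  3  4  4  5

5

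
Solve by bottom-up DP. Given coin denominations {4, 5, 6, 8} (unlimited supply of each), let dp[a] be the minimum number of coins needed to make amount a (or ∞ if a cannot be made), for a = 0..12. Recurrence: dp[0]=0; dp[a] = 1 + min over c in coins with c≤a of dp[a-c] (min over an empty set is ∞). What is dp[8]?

 a  0  1  2  3  4  5  6  7  8  9 10 11 12
dp  0  -  -  -  1  1  1  -  1  2  2  2  2
(- denotes ∞ / unreachable)

1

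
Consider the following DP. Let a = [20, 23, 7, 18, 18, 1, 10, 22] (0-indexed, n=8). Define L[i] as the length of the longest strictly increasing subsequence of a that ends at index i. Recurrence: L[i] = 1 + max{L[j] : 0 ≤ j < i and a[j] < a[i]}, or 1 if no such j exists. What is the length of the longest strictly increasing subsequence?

3

   i    0    1    2    3    4    5    6    7
a[i]   20   23    7   18   18    1   10   22
L[i]    1    2    1    2    2    1    2    3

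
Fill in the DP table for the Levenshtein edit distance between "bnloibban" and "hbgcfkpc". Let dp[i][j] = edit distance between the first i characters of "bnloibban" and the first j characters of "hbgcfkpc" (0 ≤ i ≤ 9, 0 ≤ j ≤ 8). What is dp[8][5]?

   ''  h  b  g  c  f  k  p  c
''  0  1  2  3  4  5  6  7  8
 b  1  1  1  2  3  4  5  6  7
 n  2  2  2  2  3  4  5  6  7
 l  3  3  3  3  3  4  5  6  7
 o  4  4  4  4  4  4  5  6  7
 i  5  5  5  5  5  5  5  6  7
 b  6  6  5  6  6  6  6  6  7
 b  7  7  6  6  7  7  7  7  7
 a  8  8  7  7  7  8  8  8  8
 n  9  9  8  8  8  8  9  9  9

8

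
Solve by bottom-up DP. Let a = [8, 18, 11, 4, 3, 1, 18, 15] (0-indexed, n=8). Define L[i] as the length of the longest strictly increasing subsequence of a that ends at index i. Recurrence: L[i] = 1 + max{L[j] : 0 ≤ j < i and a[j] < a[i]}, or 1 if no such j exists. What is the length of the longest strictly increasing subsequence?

3

   i    0    1    2    3    4    5    6    7
a[i]    8   18   11    4    3    1   18   15
L[i]    1    2    2    1    1    1    3    3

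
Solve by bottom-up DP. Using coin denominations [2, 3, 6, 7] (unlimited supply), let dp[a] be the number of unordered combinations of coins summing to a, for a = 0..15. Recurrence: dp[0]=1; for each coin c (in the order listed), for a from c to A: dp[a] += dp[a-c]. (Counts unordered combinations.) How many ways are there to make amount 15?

after  coin     0     1     2     3     4     5     6     7     8     9    10    11    12    13    14    15
          2     1     0     1     0     1     0     1     0     1     0     1     0     1     0     1     0
          3     1     0     1     1     1     1     2     1     2     2     2     2     3     2     3     3
          6     1     0     1     1     1     1     3     1     3     3     3     3     6     3     6     6
          7     1     0     1     1     1     1     3     2     3     4     4     4     7     6     8     9

9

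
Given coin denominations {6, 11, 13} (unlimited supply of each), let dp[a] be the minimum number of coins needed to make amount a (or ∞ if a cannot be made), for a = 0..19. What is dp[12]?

2

 a  0  1  2  3  4  5  6  7  8  9 10 11 12 13 14 15 16 17 18 19
dp  0  -  -  -  -  -  1  -  -  -  -  1  2  1  -  -  -  2  3  2
(- denotes ∞ / unreachable)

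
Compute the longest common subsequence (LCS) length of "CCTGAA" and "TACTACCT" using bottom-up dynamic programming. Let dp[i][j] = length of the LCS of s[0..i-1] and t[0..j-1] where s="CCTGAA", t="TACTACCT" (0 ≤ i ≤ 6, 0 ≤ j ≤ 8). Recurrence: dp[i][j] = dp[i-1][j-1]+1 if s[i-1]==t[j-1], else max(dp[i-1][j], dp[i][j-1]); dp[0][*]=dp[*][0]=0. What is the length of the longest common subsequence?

   ''  T  A  C  T  A  C  C  T
''  0  0  0  0  0  0  0  0  0
 C  0  0  0  1  1  1  1  1  1
 C  0  0  0  1  1  1  2  2  2
 T  0  1  1  1  2  2  2  2  3
 G  0  1  1  1  2  2  2  2  3
 A  0  1  2  2  2  3  3  3  3
 A  0  1  2  2  2  3  3  3  3

3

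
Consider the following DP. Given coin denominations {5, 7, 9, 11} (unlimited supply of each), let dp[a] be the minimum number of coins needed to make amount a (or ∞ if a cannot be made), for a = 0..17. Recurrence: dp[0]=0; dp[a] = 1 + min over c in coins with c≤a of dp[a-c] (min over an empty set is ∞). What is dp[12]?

2

 a  0  1  2  3  4  5  6  7  8  9 10 11 12 13 14 15 16 17
dp  0  -  -  -  -  1  -  1  -  1  2  1  2  -  2  3  2  3
(- denotes ∞ / unreachable)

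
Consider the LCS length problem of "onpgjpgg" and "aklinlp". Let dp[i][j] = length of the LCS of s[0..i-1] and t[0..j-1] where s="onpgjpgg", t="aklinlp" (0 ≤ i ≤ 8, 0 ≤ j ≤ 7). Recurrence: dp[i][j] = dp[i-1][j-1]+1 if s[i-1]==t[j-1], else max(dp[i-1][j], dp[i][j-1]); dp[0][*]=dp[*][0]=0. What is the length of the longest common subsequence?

2

   ''  a  k  l  i  n  l  p
''  0  0  0  0  0  0  0  0
 o  0  0  0  0  0  0  0  0
 n  0  0  0  0  0  1  1  1
 p  0  0  0  0  0  1  1  2
 g  0  0  0  0  0  1  1  2
 j  0  0  0  0  0  1  1  2
 p  0  0  0  0  0  1  1  2
 g  0  0  0  0  0  1  1  2
 g  0  0  0  0  0  1  1  2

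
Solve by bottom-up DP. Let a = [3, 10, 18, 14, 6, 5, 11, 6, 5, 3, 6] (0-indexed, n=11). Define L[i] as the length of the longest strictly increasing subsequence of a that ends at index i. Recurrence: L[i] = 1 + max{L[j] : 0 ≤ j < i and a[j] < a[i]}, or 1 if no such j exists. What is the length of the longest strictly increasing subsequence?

   i    0    1    2    3    4    5    6    7    8    9   10
a[i]    3   10   18   14    6    5   11    6    5    3    6
L[i]    1    2    3    3    2    2    3    3    2    1    3

3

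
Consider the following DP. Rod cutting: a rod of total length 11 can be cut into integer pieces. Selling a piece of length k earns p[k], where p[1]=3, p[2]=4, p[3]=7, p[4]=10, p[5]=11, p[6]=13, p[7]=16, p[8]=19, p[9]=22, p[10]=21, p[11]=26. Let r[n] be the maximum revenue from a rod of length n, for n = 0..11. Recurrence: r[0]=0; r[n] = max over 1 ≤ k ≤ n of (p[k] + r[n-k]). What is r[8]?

   n    0    1    2    3    4    5    6    7    8    9   10   11
r[n]    0    3    6    9   12   15   18   21   24   27   30   33

24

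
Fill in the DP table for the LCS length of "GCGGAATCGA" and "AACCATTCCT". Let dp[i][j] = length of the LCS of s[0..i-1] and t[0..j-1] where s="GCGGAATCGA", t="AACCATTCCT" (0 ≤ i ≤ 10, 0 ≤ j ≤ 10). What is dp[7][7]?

   ''  A  A  C  C  A  T  T  C  C  T
''  0  0  0  0  0  0  0  0  0  0  0
 G  0  0  0  0  0  0  0  0  0  0  0
 C  0  0  0  1  1  1  1  1  1  1  1
 G  0  0  0  1  1  1  1  1  1  1  1
 G  0  0  0  1  1  1  1  1  1  1  1
 A  0  1  1  1  1  2  2  2  2  2  2
 A  0  1  2  2  2  2  2  2  2  2  2
 T  0  1  2  2  2  2  3  3  3  3  3
 C  0  1  2  3  3  3  3  3  4  4  4
 G  0  1  2  3  3  3  3  3  4  4  4
 A  0  1  2  3  3  4  4  4  4  4  4

3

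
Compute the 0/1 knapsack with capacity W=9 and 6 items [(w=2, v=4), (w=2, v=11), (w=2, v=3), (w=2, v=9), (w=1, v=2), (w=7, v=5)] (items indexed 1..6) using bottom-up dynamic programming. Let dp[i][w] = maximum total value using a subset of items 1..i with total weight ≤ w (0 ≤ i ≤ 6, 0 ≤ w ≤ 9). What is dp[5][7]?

i\w   0   1   2   3   4   5   6   7   8   9
  0   0   0   0   0   0   0   0   0   0   0
  1   0   0   4   4   4   4   4   4   4   4
  2   0   0  11  11  15  15  15  15  15  15
  3   0   0  11  11  15  15  18  18  18  18
  4   0   0  11  11  20  20  24  24  27  27
  5   0   2  11  13  20  22  24  26  27  29
  6   0   2  11  13  20  22  24  26  27  29

26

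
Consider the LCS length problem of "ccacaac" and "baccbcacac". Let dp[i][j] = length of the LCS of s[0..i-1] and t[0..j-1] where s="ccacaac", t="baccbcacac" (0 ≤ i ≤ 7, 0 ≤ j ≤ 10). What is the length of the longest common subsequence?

   ''  b  a  c  c  b  c  a  c  a  c
''  0  0  0  0  0  0  0  0  0  0  0
 c  0  0  0  1  1  1  1  1  1  1  1
 c  0  0  0  1  2  2  2  2  2  2  2
 a  0  0  1  1  2  2  2  3  3  3  3
 c  0  0  1  2  2  2  3  3  4  4  4
 a  0  0  1  2  2  2  3  4  4  5  5
 a  0  0  1  2  2  2  3  4  4  5  5
 c  0  0  1  2  3  3  3  4  5  5  6

6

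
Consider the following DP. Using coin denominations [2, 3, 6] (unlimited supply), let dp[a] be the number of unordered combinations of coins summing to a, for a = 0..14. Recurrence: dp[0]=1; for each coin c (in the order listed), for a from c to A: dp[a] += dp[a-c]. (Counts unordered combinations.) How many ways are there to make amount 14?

after  coin     0     1     2     3     4     5     6     7     8     9    10    11    12    13    14
          2     1     0     1     0     1     0     1     0     1     0     1     0     1     0     1
          3     1     0     1     1     1     1     2     1     2     2     2     2     3     2     3
          6     1     0     1     1     1     1     3     1     3     3     3     3     6     3     6

6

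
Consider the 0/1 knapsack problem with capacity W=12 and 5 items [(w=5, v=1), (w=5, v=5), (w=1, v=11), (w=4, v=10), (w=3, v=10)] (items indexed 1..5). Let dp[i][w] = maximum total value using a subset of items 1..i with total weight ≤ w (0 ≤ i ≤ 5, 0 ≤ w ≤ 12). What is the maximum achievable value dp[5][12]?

31

i\w   0   1   2   3   4   5   6   7   8   9  10  11  12
  0   0   0   0   0   0   0   0   0   0   0   0   0   0
  1   0   0   0   0   0   1   1   1   1   1   1   1   1
  2   0   0   0   0   0   5   5   5   5   5   6   6   6
  3   0  11  11  11  11  11  16  16  16  16  16  17  17
  4   0  11  11  11  11  21  21  21  21  21  26  26  26
  5   0  11  11  11  21  21  21  21  31  31  31  31  31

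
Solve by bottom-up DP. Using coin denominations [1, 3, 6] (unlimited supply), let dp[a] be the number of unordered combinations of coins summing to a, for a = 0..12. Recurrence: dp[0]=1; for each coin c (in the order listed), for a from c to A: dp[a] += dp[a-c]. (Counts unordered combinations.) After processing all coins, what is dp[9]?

6

after  coin     0     1     2     3     4     5     6     7     8     9    10    11    12
          1     1     1     1     1     1     1     1     1     1     1     1     1     1
          3     1     1     1     2     2     2     3     3     3     4     4     4     5
          6     1     1     1     2     2     2     4     4     4     6     6     6     9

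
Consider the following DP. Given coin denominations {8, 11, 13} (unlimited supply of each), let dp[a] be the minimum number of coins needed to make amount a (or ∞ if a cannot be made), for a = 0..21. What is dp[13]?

1

 a  0  1  2  3  4  5  6  7  8  9 10 11 12 13 14 15 16 17 18 19 20 21
dp  0  -  -  -  -  -  -  -  1  -  -  1  -  1  -  -  2  -  -  2  -  2
(- denotes ∞ / unreachable)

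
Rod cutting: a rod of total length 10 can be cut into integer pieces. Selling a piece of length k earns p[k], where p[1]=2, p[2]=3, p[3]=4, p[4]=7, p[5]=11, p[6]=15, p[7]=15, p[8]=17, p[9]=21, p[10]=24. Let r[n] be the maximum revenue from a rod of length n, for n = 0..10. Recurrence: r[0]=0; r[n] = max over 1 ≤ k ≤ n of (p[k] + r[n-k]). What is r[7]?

   n    0    1    2    3    4    5    6    7    8    9   10
r[n]    0    2    4    6    8   11   15   17   19   21   24

17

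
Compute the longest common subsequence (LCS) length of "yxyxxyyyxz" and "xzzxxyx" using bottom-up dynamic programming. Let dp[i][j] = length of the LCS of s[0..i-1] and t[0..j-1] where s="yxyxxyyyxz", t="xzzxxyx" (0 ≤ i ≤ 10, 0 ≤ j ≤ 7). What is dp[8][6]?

4

   ''  x  z  z  x  x  y  x
''  0  0  0  0  0  0  0  0
 y  0  0  0  0  0  0  1  1
 x  0  1  1  1  1  1  1  2
 y  0  1  1  1  1  1  2  2
 x  0  1  1  1  2  2  2  3
 x  0  1  1  1  2  3  3  3
 y  0  1  1  1  2  3  4  4
 y  0  1  1  1  2  3  4  4
 y  0  1  1  1  2  3  4  4
 x  0  1  1  1  2  3  4  5
 z  0  1  2  2  2  3  4  5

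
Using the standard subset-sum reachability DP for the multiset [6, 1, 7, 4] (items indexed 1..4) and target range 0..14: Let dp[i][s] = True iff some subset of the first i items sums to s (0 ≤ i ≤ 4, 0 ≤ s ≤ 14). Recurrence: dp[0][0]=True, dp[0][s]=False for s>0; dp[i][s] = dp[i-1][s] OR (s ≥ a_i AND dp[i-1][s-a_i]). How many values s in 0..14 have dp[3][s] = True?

i\s   0   1   2   3   4   5   6   7   8   9  10  11  12  13  14
  0   T   F   F   F   F   F   F   F   F   F   F   F   F   F   F
  1   T   F   F   F   F   F   T   F   F   F   F   F   F   F   F
  2   T   T   F   F   F   F   T   T   F   F   F   F   F   F   F
  3   T   T   F   F   F   F   T   T   T   F   F   F   F   T   T
  4   T   T   F   F   T   T   T   T   T   F   T   T   T   T   T

7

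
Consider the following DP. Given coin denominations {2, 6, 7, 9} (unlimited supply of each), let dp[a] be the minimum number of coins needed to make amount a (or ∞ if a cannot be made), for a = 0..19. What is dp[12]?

2

 a  0  1  2  3  4  5  6  7  8  9 10 11 12 13 14 15 16 17 18 19
dp  0  -  1  -  2  -  1  1  2  1  3  2  2  2  2  2  2  3  2  3
(- denotes ∞ / unreachable)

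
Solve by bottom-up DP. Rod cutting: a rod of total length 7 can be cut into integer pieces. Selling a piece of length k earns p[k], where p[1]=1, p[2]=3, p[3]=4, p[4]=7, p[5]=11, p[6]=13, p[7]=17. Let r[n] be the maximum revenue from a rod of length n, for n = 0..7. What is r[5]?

11

   n    0    1    2    3    4    5    6    7
r[n]    0    1    3    4    7   11   13   17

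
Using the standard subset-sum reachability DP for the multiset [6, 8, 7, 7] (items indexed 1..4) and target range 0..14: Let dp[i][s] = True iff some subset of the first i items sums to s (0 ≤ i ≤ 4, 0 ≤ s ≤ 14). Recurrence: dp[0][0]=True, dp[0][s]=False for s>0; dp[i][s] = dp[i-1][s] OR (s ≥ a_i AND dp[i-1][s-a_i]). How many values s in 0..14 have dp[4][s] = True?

6

i\s   0   1   2   3   4   5   6   7   8   9  10  11  12  13  14
  0   T   F   F   F   F   F   F   F   F   F   F   F   F   F   F
  1   T   F   F   F   F   F   T   F   F   F   F   F   F   F   F
  2   T   F   F   F   F   F   T   F   T   F   F   F   F   F   T
  3   T   F   F   F   F   F   T   T   T   F   F   F   F   T   T
  4   T   F   F   F   F   F   T   T   T   F   F   F   F   T   T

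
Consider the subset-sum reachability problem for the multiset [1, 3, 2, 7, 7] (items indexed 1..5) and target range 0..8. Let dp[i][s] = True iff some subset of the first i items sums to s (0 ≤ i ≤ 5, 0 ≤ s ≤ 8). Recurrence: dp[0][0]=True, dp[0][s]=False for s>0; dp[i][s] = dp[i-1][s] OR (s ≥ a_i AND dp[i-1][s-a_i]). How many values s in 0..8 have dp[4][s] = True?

9

i\s   0   1   2   3   4   5   6   7   8
  0   T   F   F   F   F   F   F   F   F
  1   T   T   F   F   F   F   F   F   F
  2   T   T   F   T   T   F   F   F   F
  3   T   T   T   T   T   T   T   F   F
  4   T   T   T   T   T   T   T   T   T
  5   T   T   T   T   T   T   T   T   T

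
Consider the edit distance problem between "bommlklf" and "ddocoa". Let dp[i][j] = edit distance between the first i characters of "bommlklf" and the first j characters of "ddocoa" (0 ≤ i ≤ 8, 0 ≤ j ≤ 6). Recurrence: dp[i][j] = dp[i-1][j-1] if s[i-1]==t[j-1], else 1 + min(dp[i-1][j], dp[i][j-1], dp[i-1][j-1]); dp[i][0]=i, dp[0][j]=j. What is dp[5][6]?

   ''  d  d  o  c  o  a
''  0  1  2  3  4  5  6
 b  1  1  2  3  4  5  6
 o  2  2  2  2  3  4  5
 m  3  3  3  3  3  4  5
 m  4  4  4  4  4  4  5
 l  5  5  5  5  5  5  5
 k  6  6  6  6  6  6  6
 l  7  7  7  7  7  7  7
 f  8  8  8  8  8  8  8

5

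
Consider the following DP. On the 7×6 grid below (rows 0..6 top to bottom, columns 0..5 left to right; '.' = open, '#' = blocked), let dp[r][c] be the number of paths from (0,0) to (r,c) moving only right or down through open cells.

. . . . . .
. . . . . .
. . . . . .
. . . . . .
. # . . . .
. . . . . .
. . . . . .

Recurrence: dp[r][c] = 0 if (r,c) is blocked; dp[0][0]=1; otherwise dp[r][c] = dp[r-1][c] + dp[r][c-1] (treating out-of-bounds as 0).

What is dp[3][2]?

10

r\c   0   1   2   3   4   5
  0   1   1   1   1   1   1
  1   1   2   3   4   5   6
  2   1   3   6  10  15  21
  3   1   4  10  20  35  56
  4   1   0  10  30  65 121
  5   1   1  11  41 106 227
  6   1   2  13  54 160 387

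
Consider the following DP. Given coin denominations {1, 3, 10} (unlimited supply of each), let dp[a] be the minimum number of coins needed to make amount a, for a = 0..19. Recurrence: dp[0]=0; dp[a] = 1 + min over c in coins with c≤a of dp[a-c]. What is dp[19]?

4

 a  0  1  2  3  4  5  6  7  8  9 10 11 12 13 14 15 16 17 18 19
dp  0  1  2  1  2  3  2  3  4  3  1  2  3  2  3  4  3  4  5  4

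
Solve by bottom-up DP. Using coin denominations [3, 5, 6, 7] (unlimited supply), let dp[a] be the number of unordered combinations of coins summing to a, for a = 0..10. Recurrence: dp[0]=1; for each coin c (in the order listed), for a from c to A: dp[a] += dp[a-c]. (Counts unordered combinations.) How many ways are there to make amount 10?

after  coin     0     1     2     3     4     5     6     7     8     9    10
          3     1     0     0     1     0     0     1     0     0     1     0
          5     1     0     0     1     0     1     1     0     1     1     1
          6     1     0     0     1     0     1     2     0     1     2     1
          7     1     0     0     1     0     1     2     1     1     2     2

2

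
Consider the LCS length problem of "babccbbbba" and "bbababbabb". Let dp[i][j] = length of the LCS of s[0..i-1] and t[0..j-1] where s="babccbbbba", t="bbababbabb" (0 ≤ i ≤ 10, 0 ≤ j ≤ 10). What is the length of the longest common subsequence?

7

   ''  b  b  a  b  a  b  b  a  b  b
''  0  0  0  0  0  0  0  0  0  0  0
 b  0  1  1  1  1  1  1  1  1  1  1
 a  0  1  1  2  2  2  2  2  2  2  2
 b  0  1  2  2  3  3  3  3  3  3  3
 c  0  1  2  2  3  3  3  3  3  3  3
 c  0  1  2  2  3  3  3  3  3  3  3
 b  0  1  2  2  3  3  4  4  4  4  4
 b  0  1  2  2  3  3  4  5  5  5  5
 b  0  1  2  2  3  3  4  5  5  6  6
 b  0  1  2  2  3  3  4  5  5  6  7
 a  0  1  2  3  3  4  4  5  6  6  7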